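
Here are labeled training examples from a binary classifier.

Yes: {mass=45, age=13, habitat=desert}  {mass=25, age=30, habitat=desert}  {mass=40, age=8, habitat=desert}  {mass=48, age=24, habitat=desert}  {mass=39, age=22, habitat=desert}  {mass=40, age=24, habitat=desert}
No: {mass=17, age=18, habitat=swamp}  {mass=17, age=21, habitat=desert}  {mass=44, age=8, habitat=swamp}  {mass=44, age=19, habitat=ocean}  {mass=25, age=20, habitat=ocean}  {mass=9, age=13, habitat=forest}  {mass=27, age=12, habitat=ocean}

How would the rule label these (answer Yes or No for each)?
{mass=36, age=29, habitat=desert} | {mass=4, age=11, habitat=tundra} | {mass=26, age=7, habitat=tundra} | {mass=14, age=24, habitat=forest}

Yes, No, No, No

Every 'Yes' example satisfies: habitat is desert AND mass ≥ 25. None of the 'No' examples do.
{mass=36, age=29, habitat=desert} → habitat is desert, mass = 36 → Yes.
{mass=4, age=11, habitat=tundra} → habitat is tundra, mass = 4 → No.
{mass=26, age=7, habitat=tundra} → habitat is tundra, mass = 26 → No.
{mass=14, age=24, habitat=forest} → habitat is forest, mass = 14 → No.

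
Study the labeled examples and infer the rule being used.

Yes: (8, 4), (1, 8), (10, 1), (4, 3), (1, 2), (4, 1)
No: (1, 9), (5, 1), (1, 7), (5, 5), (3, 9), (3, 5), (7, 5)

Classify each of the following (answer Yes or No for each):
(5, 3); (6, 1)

Checking candidate rules against both groups, what survives is: product is even.

No, Yes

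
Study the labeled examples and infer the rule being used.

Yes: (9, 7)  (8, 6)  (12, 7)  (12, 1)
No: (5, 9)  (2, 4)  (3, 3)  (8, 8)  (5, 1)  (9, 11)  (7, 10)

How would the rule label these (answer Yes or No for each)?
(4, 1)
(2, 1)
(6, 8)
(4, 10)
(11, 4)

The classifier is using: first > second AND sum ≥ 13.
(4, 1) → 4 > 1, 4+1 = 5 → No.
(2, 1) → 2 > 1, 2+1 = 3 → No.
(6, 8) → 6 < 8, 6+8 = 14 → No.
(4, 10) → 4 < 10, 4+10 = 14 → No.
(11, 4) → 11 > 4, 11+4 = 15 → Yes.

No, No, No, No, Yes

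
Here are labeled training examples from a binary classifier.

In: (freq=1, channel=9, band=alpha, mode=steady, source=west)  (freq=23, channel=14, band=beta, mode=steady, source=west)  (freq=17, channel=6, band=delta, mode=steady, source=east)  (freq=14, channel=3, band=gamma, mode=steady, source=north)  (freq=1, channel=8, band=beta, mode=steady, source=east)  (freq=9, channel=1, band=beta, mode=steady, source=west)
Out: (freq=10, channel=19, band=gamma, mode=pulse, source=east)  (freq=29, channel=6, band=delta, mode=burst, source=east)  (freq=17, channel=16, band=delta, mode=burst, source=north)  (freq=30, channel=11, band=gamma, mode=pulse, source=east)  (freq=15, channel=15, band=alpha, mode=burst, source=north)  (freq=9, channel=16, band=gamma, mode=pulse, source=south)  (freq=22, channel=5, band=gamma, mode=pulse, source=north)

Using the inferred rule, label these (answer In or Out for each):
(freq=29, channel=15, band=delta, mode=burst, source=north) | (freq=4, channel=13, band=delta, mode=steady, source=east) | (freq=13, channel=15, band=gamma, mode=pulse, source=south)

All 'In' examples share one property — mode is steady — and every 'Out' example lacks it.
(freq=29, channel=15, band=delta, mode=burst, source=north): mode is burst — doesn't qualify, so Out.
(freq=4, channel=13, band=delta, mode=steady, source=east): mode is steady — has this property, so In.
(freq=13, channel=15, band=gamma, mode=pulse, source=south): mode is pulse — doesn't qualify, so Out.

Out, In, Out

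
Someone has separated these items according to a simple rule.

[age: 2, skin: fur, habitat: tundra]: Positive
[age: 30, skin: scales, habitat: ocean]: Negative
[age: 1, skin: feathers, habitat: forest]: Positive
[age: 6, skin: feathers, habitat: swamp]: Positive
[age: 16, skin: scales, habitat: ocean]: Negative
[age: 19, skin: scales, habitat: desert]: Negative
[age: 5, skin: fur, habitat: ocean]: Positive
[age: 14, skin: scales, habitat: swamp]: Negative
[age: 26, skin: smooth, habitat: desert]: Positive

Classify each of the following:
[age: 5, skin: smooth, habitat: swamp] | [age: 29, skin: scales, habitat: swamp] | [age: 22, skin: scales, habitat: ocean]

Positive, Negative, Negative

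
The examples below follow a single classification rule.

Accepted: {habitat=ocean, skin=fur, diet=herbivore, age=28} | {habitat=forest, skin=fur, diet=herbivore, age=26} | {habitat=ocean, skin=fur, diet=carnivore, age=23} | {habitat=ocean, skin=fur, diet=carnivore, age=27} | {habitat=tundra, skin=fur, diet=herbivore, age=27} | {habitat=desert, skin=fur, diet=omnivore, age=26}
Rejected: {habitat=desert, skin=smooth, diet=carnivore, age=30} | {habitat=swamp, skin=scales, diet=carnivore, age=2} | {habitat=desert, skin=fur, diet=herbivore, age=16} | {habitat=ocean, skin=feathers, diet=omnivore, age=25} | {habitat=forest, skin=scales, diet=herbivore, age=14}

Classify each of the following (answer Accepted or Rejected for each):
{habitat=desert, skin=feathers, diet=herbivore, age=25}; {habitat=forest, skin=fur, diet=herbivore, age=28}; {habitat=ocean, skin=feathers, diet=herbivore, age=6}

The distinguishing property — skin is fur AND age ≥ 23 — holds for all the 'Accepted' cases and none of the 'Rejected' cases.
{habitat=desert, skin=feathers, diet=herbivore, age=25}: skin is feathers, age = 25, lacks this property → Rejected.
{habitat=forest, skin=fur, diet=herbivore, age=28}: skin is fur, age = 28, checks out → Accepted.
{habitat=ocean, skin=feathers, diet=herbivore, age=6}: skin is feathers, age = 6, lacks this property → Rejected.

Rejected, Accepted, Rejected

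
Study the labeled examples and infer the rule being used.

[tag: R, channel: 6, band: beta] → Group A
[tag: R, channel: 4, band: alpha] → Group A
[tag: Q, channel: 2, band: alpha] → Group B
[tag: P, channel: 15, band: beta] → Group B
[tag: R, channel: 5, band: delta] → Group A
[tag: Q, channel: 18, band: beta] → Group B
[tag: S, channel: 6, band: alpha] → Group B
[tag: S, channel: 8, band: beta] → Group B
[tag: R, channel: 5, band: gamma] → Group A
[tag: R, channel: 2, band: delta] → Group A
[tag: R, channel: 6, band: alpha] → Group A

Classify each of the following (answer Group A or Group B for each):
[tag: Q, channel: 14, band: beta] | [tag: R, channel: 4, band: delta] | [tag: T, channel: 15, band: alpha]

All 'Group A' examples share one property — tag is R — and every 'Group B' example lacks it.
[tag: Q, channel: 14, band: beta]: Group B (tag is Q).
[tag: R, channel: 4, band: delta]: Group A (tag is R).
[tag: T, channel: 15, band: alpha]: Group B (tag is T).

Group B, Group A, Group B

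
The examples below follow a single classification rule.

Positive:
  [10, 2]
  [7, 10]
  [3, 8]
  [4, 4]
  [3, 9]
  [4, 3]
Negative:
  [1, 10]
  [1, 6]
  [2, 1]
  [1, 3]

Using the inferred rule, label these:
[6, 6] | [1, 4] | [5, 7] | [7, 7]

Positive, Negative, Positive, Positive

Every 'Positive' example satisfies: first ≥ 3. None of the 'Negative' examples do.
Positive: [6, 6], since first 6.
Negative: [1, 4], since first 1.
Positive: [5, 7], since first 5.
Positive: [7, 7], since first 7.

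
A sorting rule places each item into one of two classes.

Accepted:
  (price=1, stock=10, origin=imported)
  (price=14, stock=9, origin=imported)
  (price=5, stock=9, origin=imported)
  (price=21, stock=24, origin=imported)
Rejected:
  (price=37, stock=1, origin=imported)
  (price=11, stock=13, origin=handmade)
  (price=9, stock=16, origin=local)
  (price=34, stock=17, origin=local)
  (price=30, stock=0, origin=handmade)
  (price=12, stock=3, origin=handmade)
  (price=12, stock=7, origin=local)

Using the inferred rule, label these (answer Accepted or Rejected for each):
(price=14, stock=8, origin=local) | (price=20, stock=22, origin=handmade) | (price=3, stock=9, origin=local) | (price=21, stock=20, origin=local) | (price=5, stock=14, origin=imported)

A rule that fits every label: origin is imported AND stock ≥ 3 — true of each 'Accepted' example, false of each 'Rejected' one.
(price=14, stock=8, origin=local): origin is local, stock = 8 — fails this test, so Rejected. (price=20, stock=22, origin=handmade): origin is handmade, stock = 22 — fails this test, so Rejected. (price=3, stock=9, origin=local): origin is local, stock = 9 — fails this test, so Rejected. (price=21, stock=20, origin=local): origin is local, stock = 20 — fails this test, so Rejected. (price=5, stock=14, origin=imported): origin is imported, stock = 14 — matches, so Accepted.

Rejected, Rejected, Rejected, Rejected, Accepted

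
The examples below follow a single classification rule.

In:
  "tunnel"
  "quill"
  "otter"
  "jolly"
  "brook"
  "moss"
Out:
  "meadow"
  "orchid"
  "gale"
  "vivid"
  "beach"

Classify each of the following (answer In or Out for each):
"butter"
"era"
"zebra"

In, Out, Out

Rule: has a double letter. This holds for each 'In' example and fails for each 'Out' one.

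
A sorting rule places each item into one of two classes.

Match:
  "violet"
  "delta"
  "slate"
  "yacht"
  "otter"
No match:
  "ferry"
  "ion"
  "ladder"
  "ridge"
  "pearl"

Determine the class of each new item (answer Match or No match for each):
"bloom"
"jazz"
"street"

No match, No match, Match

The distinguishing property — contains 't' — holds for all the 'Match' cases and none of the 'No match' cases.
"bloom": no 't' — fails this test, so No match. "jazz": no 't' — fails this test, so No match. "street": has 't' — qualifies, so Match.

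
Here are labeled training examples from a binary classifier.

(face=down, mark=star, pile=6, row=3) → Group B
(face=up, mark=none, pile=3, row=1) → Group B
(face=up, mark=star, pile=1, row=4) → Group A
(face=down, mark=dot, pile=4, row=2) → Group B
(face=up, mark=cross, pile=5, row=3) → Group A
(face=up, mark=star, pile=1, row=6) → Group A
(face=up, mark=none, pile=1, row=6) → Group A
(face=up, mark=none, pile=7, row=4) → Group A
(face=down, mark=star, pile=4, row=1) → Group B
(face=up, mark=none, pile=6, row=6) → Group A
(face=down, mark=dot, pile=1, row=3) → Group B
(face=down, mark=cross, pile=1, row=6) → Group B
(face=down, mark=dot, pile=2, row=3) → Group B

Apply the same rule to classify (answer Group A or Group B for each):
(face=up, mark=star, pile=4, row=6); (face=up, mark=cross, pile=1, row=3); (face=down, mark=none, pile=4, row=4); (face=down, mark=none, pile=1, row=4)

Group A, Group A, Group B, Group B

Every 'Group A' example satisfies: face is up AND row ≥ 2. None of the 'Group B' examples do.
(face=up, mark=star, pile=4, row=6) — face is up, row = 6, hence Group A. (face=up, mark=cross, pile=1, row=3) — face is up, row = 3, hence Group A. (face=down, mark=none, pile=4, row=4) — face is down, row = 4, hence Group B. (face=down, mark=none, pile=1, row=4) — face is down, row = 4, hence Group B.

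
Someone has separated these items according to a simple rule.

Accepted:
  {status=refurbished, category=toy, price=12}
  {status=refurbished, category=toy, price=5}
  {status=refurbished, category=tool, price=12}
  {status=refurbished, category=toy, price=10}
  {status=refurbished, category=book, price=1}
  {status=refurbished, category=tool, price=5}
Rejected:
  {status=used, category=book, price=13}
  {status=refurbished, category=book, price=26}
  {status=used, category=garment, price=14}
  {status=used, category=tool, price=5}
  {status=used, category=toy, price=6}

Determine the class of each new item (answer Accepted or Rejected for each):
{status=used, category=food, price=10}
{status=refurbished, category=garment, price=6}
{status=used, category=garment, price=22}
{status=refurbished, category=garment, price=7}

The simplest hypothesis consistent with all the labels is: status is refurbished AND price ≤ 12.

Rejected, Accepted, Rejected, Accepted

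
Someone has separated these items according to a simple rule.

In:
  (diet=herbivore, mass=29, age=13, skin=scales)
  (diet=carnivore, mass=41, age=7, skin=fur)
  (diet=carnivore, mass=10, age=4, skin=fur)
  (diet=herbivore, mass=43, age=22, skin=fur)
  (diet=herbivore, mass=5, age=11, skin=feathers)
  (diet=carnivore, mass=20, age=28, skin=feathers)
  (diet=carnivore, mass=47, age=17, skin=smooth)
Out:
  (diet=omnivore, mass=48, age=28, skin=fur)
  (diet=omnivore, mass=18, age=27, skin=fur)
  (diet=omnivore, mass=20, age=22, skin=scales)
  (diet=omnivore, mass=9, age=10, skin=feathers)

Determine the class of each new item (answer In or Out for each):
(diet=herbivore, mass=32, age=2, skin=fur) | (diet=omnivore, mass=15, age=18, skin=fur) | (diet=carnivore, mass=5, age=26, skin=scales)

In, Out, In

Comparing the two groups points to one rule — diet is not omnivore.
(diet=herbivore, mass=32, age=2, skin=fur) → diet is herbivore → In.
(diet=omnivore, mass=15, age=18, skin=fur) → diet is omnivore → Out.
(diet=carnivore, mass=5, age=26, skin=scales) → diet is carnivore → In.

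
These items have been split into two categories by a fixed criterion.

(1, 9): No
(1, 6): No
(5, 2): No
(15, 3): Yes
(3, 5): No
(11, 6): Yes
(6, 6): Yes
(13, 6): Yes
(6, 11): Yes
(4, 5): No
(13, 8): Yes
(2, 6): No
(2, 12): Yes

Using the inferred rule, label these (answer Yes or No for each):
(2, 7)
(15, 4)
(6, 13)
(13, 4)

No, Yes, Yes, Yes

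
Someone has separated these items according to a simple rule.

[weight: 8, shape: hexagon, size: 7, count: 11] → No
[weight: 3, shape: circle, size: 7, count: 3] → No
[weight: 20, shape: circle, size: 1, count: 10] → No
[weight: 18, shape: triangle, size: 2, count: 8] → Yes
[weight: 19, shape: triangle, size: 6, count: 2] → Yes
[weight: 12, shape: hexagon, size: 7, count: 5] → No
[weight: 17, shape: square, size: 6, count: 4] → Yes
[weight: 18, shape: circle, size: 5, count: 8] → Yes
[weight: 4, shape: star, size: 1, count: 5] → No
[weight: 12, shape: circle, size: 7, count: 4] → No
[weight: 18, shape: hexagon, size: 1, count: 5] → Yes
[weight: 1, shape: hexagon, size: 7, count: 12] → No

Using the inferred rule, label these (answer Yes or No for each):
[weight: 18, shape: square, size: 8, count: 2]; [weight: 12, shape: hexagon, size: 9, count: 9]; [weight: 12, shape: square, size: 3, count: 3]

Yes, No, No

All 'Yes' examples share one property — weight ≥ 17 AND count ≤ 8 — and every 'No' example lacks it.
[weight: 18, shape: square, size: 8, count: 2]: weight = 18, count = 2 — has this property, so Yes.
[weight: 12, shape: hexagon, size: 9, count: 9]: weight = 12, count = 9 — doesn't qualify, so No.
[weight: 12, shape: square, size: 3, count: 3]: weight = 12, count = 3 — doesn't qualify, so No.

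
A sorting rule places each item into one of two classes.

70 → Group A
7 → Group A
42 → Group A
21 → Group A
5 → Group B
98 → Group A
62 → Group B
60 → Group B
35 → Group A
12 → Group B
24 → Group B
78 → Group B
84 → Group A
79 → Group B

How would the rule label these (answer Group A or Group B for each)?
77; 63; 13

The simplest hypothesis consistent with all the labels is: multiple of 7.
Group A: 77, since 77 = 7·11.
Group A: 63, since 63 = 7·9.
Group B: 13, since 13 = 7·1 + 6.

Group A, Group A, Group B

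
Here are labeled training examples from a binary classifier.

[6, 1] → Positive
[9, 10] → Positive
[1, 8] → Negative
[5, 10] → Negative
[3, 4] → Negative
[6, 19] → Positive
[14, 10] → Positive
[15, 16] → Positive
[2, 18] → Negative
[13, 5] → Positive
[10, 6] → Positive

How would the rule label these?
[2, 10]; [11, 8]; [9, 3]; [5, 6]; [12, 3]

The simplest hypothesis consistent with all the labels is: first ≥ 6.

Negative, Positive, Positive, Negative, Positive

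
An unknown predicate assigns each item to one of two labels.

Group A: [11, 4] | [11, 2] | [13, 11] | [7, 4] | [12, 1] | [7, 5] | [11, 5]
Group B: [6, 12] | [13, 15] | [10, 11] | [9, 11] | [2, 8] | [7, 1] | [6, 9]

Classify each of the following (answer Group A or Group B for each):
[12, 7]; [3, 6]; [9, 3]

Group A, Group B, Group A

The rule appears to be: first > second AND sum ≥ 10.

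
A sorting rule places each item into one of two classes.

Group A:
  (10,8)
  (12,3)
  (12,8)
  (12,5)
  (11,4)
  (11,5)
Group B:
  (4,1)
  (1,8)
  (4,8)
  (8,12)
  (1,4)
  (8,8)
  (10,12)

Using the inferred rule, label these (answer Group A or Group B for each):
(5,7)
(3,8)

The classifier is using: first > second AND sum ≥ 9.
Group B: (5,7), since 5 < 7, 5+7 = 12. Group B: (3,8), since 3 < 8, 3+8 = 11.

Group B, Group B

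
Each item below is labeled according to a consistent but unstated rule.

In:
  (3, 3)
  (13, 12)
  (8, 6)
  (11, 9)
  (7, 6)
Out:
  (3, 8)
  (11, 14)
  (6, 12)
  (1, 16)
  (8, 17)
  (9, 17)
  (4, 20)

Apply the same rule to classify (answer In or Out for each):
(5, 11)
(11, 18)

Out, Out

One predicate separates the groups cleanly: first ≥ second.
(5, 11) → 5 < 11 → Out. (11, 18) → 11 < 18 → Out.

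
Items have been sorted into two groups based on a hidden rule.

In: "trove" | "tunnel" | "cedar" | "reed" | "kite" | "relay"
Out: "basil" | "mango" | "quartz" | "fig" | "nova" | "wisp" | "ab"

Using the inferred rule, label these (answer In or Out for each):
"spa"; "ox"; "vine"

Checking candidate rules against both groups, what survives is: contains 'e'.
Out: "spa", since no 'e'. Out: "ox", since no 'e'. In: "vine", since has 'e'.

Out, Out, In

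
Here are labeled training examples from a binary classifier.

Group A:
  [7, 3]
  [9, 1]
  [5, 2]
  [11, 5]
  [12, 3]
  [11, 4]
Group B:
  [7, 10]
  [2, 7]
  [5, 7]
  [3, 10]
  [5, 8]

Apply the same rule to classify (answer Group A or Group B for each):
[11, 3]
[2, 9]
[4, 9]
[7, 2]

Group A, Group B, Group B, Group A

A rule that fits every label: first > second — true of each 'Group A' example, false of each 'Group B' one.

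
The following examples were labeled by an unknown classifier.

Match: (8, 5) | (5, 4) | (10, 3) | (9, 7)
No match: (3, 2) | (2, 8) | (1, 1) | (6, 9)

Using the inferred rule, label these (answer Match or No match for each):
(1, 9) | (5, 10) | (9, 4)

A rule that fits every label: first > second AND sum ≥ 9 — true of each 'Match' example, false of each 'No match' one.
(1, 9) — 1 < 9, 1+9 = 10, hence No match.
(5, 10) — 5 < 10, 5+10 = 15, hence No match.
(9, 4) — 9 > 4, 9+4 = 13, hence Match.

No match, No match, Match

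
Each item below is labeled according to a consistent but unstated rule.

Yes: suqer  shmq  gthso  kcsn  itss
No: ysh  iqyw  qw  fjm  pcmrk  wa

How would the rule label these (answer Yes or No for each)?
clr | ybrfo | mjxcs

The simplest hypothesis consistent with all the labels is: length ≥ 4 AND contains 's'.

No, No, Yes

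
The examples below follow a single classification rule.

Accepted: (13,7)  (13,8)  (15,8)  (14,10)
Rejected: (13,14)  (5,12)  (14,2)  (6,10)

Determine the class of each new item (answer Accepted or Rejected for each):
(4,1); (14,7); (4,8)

Every 'Accepted' example satisfies: first > second AND sum ≥ 17. None of the 'Rejected' examples do.
(4,1) → 4 > 1, 4+1 = 5 → Rejected. (14,7) → 14 > 7, 14+7 = 21 → Accepted. (4,8) → 4 < 8, 4+8 = 12 → Rejected.

Rejected, Accepted, Rejected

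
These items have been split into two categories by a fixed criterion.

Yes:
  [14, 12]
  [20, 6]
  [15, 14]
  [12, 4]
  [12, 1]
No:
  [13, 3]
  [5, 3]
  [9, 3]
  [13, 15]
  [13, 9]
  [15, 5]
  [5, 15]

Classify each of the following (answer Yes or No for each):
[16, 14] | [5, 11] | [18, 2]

Yes, No, Yes

'Yes' ⟺ product is even.
[16, 14] → 16·14 = 224 → Yes. [5, 11] → 5·11 = 55 → No. [18, 2] → 18·2 = 36 → Yes.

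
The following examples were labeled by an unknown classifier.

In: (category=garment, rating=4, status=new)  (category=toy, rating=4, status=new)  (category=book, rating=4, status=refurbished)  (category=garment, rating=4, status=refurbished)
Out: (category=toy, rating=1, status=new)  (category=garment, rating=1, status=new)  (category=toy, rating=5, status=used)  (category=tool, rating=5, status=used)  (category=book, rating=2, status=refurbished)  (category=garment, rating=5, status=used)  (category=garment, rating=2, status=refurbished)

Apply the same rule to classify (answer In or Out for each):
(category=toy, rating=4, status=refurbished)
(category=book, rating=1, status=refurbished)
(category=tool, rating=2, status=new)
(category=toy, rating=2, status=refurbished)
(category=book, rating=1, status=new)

Rule: rating = 4. This holds for each 'In' example and fails for each 'Out' one.
In: (category=toy, rating=4, status=refurbished), since rating = 4. Out: (category=book, rating=1, status=refurbished), since rating = 1. Out: (category=tool, rating=2, status=new), since rating = 2. Out: (category=toy, rating=2, status=refurbished), since rating = 2. Out: (category=book, rating=1, status=new), since rating = 1.

In, Out, Out, Out, Out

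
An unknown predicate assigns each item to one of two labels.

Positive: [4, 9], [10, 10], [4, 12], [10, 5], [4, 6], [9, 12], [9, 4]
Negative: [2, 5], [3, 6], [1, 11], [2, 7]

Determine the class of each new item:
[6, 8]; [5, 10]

Positive, Positive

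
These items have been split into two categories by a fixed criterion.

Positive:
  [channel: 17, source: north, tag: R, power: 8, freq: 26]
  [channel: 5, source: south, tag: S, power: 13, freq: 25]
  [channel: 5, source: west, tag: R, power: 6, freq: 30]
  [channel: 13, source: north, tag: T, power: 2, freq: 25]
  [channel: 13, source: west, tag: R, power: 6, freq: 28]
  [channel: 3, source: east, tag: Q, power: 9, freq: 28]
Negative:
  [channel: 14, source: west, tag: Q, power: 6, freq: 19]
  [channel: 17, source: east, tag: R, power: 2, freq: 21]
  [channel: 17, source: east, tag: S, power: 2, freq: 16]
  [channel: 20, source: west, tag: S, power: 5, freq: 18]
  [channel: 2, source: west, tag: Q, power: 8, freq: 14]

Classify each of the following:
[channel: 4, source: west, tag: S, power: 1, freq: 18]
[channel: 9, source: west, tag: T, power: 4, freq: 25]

The classifier is using: freq ≥ 25.
[channel: 4, source: west, tag: S, power: 1, freq: 18]: Negative (freq = 18). [channel: 9, source: west, tag: T, power: 4, freq: 25]: Positive (freq = 25).

Negative, Positive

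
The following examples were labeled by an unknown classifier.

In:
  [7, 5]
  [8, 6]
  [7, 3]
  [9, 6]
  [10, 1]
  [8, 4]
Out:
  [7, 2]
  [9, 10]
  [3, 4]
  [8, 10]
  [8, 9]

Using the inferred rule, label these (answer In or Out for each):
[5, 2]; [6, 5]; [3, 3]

The common property of the 'In' items is: first > second AND sum ≥ 10. No 'Out' item has it.
[5, 2] → 5 > 2, 5+2 = 7 → Out.
[6, 5] → 6 > 5, 6+5 = 11 → In.
[3, 3] → 3 = 3, 3+3 = 6 → Out.

Out, In, Out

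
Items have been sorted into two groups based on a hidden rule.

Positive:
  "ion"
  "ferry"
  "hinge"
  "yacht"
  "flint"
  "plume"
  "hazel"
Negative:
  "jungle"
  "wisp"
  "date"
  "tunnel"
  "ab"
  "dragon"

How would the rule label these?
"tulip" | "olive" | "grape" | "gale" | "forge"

Positive, Positive, Positive, Negative, Positive

A rule that fits every label: odd length — true of each 'Positive' example, false of each 'Negative' one.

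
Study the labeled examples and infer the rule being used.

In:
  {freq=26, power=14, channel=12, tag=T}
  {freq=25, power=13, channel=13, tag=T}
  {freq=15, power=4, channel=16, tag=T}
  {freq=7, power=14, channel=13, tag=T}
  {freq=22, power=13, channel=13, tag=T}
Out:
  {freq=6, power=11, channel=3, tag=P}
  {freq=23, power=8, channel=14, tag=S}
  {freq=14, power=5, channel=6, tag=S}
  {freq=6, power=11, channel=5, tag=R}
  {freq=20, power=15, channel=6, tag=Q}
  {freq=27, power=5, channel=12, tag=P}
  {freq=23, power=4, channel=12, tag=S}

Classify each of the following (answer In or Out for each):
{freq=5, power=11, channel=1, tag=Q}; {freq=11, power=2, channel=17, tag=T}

Out, In

The simplest hypothesis consistent with all the labels is: tag is T.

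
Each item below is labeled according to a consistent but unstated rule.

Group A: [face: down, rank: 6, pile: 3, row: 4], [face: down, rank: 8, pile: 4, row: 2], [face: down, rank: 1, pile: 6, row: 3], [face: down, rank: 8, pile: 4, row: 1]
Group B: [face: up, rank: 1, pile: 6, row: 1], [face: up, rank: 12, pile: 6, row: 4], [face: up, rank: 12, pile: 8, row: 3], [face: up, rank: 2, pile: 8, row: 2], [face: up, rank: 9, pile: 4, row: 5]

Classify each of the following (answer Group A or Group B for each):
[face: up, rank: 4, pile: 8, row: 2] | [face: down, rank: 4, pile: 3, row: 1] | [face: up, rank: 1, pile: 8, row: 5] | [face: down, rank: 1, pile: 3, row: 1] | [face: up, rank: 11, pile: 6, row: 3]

Group B, Group A, Group B, Group A, Group B

Comparing the two groups points to one rule — face is down.
[face: up, rank: 4, pile: 8, row: 2] — face is up, hence Group B. [face: down, rank: 4, pile: 3, row: 1] — face is down, hence Group A. [face: up, rank: 1, pile: 8, row: 5] — face is up, hence Group B. [face: down, rank: 1, pile: 3, row: 1] — face is down, hence Group A. [face: up, rank: 11, pile: 6, row: 3] — face is up, hence Group B.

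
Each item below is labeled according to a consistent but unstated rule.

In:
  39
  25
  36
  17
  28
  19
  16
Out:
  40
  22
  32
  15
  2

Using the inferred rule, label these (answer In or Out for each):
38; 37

The distinguishing property — digit sum ≥ 7 — holds for all the 'In' cases and none of the 'Out' cases.
38 → digit sum 3+8 = 11 → In. 37 → digit sum 3+7 = 10 → In.

In, In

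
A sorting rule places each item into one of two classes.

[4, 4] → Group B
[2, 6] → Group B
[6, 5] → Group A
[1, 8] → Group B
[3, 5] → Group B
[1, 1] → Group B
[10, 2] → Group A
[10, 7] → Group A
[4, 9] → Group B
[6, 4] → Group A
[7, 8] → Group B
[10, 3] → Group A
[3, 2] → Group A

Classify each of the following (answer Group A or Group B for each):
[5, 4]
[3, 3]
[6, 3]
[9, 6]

The pattern is that an item is 'Group A' exactly when: first > second.
[5, 4] → 5 > 4 → Group A.
[3, 3] → 3 = 3 → Group B.
[6, 3] → 6 > 3 → Group A.
[9, 6] → 9 > 6 → Group A.

Group A, Group B, Group A, Group A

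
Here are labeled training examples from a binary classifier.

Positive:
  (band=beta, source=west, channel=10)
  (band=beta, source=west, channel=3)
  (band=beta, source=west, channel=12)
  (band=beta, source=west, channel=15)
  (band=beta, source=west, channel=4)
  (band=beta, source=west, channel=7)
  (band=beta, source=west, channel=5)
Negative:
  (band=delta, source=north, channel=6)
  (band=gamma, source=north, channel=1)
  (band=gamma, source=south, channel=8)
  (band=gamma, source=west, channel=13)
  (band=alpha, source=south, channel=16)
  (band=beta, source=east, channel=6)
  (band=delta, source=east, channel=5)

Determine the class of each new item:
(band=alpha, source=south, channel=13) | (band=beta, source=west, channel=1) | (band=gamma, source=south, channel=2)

The common property of the 'Positive' items is: source is west AND band is beta. No 'Negative' item has it.
(band=alpha, source=south, channel=13) → source is south, band is alpha → Negative.
(band=beta, source=west, channel=1) → source is west, band is beta → Positive.
(band=gamma, source=south, channel=2) → source is south, band is gamma → Negative.

Negative, Positive, Negative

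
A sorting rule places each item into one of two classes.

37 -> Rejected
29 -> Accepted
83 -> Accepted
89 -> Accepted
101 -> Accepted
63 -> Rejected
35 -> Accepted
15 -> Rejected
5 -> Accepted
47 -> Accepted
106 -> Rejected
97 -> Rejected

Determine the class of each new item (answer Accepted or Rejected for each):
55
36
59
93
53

The pattern is that an item is 'Accepted' exactly when: ≡ 2 (mod 3).
Rejected: 55, since 55 mod 3 = 1.
Rejected: 36, since 36 mod 3 = 0.
Accepted: 59, since 59 mod 3 = 2.
Rejected: 93, since 93 mod 3 = 0.
Accepted: 53, since 53 mod 3 = 2.

Rejected, Rejected, Accepted, Rejected, Accepted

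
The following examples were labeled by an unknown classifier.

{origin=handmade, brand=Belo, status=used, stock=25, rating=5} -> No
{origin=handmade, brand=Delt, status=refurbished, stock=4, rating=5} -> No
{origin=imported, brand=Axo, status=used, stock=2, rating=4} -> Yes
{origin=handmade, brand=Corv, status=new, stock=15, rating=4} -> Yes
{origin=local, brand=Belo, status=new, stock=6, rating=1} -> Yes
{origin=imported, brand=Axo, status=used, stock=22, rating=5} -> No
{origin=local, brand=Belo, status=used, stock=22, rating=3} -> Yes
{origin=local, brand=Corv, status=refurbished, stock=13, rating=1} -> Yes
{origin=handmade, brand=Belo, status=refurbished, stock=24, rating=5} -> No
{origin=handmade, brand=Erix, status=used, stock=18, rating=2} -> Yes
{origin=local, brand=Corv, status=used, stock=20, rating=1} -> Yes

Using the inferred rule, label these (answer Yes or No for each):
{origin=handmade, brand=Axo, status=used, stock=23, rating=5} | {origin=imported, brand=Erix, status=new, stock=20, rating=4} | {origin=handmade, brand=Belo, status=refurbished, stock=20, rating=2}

No, Yes, Yes

One predicate separates the groups cleanly: rating ≤ 4.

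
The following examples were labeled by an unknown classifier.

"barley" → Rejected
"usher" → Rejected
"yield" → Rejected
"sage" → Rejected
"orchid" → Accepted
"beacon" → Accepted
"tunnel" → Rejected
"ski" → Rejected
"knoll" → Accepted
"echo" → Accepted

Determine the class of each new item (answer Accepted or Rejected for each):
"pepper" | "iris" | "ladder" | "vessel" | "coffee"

Rejected, Rejected, Rejected, Rejected, Accepted

Checking candidate rules against both groups, what survives is: contains 'o'.
"pepper": no 'o', doesn't qualify → Rejected.
"iris": no 'o', doesn't qualify → Rejected.
"ladder": no 'o', doesn't qualify → Rejected.
"vessel": no 'o', doesn't qualify → Rejected.
"coffee": has 'o', fits → Accepted.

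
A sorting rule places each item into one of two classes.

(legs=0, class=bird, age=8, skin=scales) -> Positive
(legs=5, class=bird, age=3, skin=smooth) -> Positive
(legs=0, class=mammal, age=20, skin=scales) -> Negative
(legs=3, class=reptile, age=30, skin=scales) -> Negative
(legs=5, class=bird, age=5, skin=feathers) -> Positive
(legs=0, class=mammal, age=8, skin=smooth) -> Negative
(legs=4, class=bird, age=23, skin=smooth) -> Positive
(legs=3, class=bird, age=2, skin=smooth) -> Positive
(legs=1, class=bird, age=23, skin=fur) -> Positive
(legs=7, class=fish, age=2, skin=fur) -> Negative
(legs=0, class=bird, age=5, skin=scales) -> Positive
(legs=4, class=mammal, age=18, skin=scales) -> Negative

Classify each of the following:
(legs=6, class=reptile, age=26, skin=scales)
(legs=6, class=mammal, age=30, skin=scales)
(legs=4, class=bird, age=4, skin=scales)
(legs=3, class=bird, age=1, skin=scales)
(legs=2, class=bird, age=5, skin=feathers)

The rule appears to be: class is bird.

Negative, Negative, Positive, Positive, Positive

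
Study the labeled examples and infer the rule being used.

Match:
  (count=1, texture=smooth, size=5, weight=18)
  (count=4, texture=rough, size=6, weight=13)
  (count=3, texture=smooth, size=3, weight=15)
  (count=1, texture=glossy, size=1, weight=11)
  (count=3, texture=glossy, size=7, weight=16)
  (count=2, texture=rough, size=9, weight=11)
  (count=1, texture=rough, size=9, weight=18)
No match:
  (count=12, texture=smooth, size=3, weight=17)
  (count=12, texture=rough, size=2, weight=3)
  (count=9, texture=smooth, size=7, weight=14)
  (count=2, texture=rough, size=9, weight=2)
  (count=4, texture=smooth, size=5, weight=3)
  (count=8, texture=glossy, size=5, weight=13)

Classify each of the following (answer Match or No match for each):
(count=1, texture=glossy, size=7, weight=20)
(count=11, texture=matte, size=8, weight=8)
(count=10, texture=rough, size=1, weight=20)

The common property of the 'Match' items is: weight ≥ 11 AND count ≤ 4. No 'No match' item has it.
(count=1, texture=glossy, size=7, weight=20): weight = 20, count = 1 — checks out, so Match. (count=11, texture=matte, size=8, weight=8): weight = 8, count = 11 — fails the rule, so No match. (count=10, texture=rough, size=1, weight=20): weight = 20, count = 10 — fails the rule, so No match.

Match, No match, No match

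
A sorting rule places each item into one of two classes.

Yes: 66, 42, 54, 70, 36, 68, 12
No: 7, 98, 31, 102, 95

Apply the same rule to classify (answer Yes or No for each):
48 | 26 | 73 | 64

Yes, Yes, No, Yes

All 'Yes' examples share one property — even AND at most 70 — and every 'No' example lacks it.
48: 48 is even, 48 ≤ 70, satisfies this → Yes. 26: 26 is even, 26 ≤ 70, satisfies this → Yes. 73: 73 is odd, 73 > 70, does not pass → No. 64: 64 is even, 64 ≤ 70, satisfies this → Yes.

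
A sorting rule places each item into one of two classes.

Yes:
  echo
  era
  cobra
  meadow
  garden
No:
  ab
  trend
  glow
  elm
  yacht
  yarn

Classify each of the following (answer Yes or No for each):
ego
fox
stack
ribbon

Yes, No, No, Yes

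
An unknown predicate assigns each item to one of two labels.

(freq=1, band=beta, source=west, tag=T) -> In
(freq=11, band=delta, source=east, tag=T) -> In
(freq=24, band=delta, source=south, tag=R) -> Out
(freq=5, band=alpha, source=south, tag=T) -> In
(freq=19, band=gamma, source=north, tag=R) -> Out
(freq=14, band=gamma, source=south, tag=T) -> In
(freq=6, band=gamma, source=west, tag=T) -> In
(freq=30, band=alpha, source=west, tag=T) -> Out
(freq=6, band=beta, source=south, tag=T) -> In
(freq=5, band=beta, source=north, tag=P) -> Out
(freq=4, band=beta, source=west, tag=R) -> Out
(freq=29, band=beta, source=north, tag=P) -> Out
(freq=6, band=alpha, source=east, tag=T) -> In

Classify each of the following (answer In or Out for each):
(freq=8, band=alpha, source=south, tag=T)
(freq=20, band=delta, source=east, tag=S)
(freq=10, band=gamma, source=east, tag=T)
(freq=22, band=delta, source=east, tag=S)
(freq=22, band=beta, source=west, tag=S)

A rule that fits every label: tag is T AND freq ≤ 14 — true of each 'In' example, false of each 'Out' one.
(freq=8, band=alpha, source=south, tag=T) — tag is T, freq = 8, hence In. (freq=20, band=delta, source=east, tag=S) — tag is S, freq = 20, hence Out. (freq=10, band=gamma, source=east, tag=T) — tag is T, freq = 10, hence In. (freq=22, band=delta, source=east, tag=S) — tag is S, freq = 22, hence Out. (freq=22, band=beta, source=west, tag=S) — tag is S, freq = 22, hence Out.

In, Out, In, Out, Out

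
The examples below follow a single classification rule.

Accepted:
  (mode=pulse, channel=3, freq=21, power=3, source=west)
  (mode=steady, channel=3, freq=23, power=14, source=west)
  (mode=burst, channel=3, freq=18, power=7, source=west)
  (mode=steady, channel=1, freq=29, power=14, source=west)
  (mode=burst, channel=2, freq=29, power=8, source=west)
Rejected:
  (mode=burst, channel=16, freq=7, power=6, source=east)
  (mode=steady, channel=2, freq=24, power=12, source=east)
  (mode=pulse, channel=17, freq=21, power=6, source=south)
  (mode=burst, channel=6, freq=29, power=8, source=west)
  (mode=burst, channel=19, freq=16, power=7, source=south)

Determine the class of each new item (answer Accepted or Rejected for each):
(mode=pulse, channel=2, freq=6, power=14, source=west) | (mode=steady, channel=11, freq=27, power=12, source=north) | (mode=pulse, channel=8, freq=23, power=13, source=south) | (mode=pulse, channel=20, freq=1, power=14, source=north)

Accepted, Rejected, Rejected, Rejected

The rule appears to be: source is west AND channel ≤ 3.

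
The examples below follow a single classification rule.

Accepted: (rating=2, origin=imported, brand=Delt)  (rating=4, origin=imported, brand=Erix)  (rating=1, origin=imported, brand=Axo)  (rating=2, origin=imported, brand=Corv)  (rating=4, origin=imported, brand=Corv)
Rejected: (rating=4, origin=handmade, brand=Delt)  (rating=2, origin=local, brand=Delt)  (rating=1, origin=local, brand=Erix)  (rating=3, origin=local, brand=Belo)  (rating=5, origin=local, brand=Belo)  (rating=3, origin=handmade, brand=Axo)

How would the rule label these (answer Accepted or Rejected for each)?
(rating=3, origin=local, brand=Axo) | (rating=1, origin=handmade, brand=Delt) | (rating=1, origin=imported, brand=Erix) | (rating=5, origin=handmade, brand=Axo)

Rejected, Rejected, Accepted, Rejected

The simplest hypothesis consistent with all the labels is: origin is imported.
(rating=3, origin=local, brand=Axo) — origin is local, hence Rejected. (rating=1, origin=handmade, brand=Delt) — origin is handmade, hence Rejected. (rating=1, origin=imported, brand=Erix) — origin is imported, hence Accepted. (rating=5, origin=handmade, brand=Axo) — origin is handmade, hence Rejected.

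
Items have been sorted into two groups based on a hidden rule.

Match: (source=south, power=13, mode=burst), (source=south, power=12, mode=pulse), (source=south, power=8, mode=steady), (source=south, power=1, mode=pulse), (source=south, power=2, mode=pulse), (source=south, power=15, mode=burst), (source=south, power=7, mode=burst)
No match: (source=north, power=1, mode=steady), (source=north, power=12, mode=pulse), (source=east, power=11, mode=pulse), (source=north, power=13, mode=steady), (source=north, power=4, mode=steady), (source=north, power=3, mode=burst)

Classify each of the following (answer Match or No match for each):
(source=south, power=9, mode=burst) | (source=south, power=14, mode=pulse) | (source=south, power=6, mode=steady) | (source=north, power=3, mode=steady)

The common property of the 'Match' items is: source is south. No 'No match' item has it.

Match, Match, Match, No match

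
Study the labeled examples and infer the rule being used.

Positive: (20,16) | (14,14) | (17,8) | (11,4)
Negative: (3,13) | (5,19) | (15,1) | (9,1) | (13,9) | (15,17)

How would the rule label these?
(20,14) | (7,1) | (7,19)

Positive, Negative, Negative

All 'Positive' examples share one property — second is even — and every 'Negative' example lacks it.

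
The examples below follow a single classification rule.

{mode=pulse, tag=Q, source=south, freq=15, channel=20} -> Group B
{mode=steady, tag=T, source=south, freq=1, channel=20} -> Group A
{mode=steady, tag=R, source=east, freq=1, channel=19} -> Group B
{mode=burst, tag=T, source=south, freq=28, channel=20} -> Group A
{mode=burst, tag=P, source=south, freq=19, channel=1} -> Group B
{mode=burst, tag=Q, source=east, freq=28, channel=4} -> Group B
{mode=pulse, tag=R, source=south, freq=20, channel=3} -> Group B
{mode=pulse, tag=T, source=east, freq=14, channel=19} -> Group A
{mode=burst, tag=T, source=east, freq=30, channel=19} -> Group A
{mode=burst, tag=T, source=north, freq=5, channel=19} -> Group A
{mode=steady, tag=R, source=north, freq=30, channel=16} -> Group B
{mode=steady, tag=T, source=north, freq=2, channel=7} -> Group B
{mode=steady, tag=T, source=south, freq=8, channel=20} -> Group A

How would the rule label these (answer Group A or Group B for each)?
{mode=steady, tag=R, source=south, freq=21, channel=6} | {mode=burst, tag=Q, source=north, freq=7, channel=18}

All 'Group A' examples share one property — tag is T AND channel ≥ 16 — and every 'Group B' example lacks it.
{mode=steady, tag=R, source=south, freq=21, channel=6} → tag is R, channel = 6 → Group B.
{mode=burst, tag=Q, source=north, freq=7, channel=18} → tag is Q, channel = 18 → Group B.

Group B, Group B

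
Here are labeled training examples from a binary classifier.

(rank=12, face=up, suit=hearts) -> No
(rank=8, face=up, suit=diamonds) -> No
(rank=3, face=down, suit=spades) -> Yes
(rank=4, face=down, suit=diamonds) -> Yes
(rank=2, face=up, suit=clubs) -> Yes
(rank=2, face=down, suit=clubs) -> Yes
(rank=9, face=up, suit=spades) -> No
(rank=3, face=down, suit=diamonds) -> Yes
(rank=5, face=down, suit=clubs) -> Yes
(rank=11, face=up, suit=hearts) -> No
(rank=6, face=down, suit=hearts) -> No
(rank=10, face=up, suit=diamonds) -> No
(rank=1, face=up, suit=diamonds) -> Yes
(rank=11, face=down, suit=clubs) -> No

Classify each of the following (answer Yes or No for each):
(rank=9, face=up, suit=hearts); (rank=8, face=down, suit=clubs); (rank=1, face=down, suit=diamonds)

No, No, Yes

The simplest hypothesis consistent with all the labels is: rank ≤ 5.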